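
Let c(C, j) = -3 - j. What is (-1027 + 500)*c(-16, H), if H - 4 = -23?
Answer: -8432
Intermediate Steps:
H = -19 (H = 4 - 23 = -19)
(-1027 + 500)*c(-16, H) = (-1027 + 500)*(-3 - 1*(-19)) = -527*(-3 + 19) = -527*16 = -8432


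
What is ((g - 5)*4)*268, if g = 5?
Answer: 0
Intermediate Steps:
((g - 5)*4)*268 = ((5 - 5)*4)*268 = (0*4)*268 = 0*268 = 0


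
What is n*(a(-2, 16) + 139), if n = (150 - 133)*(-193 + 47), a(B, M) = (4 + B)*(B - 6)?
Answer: -305286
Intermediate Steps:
a(B, M) = (-6 + B)*(4 + B) (a(B, M) = (4 + B)*(-6 + B) = (-6 + B)*(4 + B))
n = -2482 (n = 17*(-146) = -2482)
n*(a(-2, 16) + 139) = -2482*((-24 + (-2)² - 2*(-2)) + 139) = -2482*((-24 + 4 + 4) + 139) = -2482*(-16 + 139) = -2482*123 = -305286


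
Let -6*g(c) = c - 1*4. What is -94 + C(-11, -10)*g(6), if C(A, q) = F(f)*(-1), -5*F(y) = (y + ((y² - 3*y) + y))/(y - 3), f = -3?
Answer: -1408/15 ≈ -93.867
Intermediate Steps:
F(y) = -(y² - y)/(5*(-3 + y)) (F(y) = -(y + ((y² - 3*y) + y))/(5*(y - 3)) = -(y + (y² - 2*y))/(5*(-3 + y)) = -(y² - y)/(5*(-3 + y)))
C(A, q) = -⅖ (C(A, q) = ((⅕)*(-3)*(1 - 1*(-3))/(-3 - 3))*(-1) = ((⅕)*(-3)*(1 + 3)/(-6))*(-1) = ((⅕)*(-3)*(-⅙)*4)*(-1) = (⅖)*(-1) = -⅖)
g(c) = ⅔ - c/6 (g(c) = -(c - 1*4)/6 = -(c - 4)/6 = -(-4 + c)/6 = ⅔ - c/6)
-94 + C(-11, -10)*g(6) = -94 - 2*(⅔ - ⅙*6)/5 = -94 - 2*(⅔ - 1)/5 = -94 - ⅖*(-⅓) = -94 + 2/15 = -1408/15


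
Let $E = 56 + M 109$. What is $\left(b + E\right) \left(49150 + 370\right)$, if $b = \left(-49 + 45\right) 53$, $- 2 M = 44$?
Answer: $-126474080$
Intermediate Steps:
$M = -22$ ($M = \left(- \frac{1}{2}\right) 44 = -22$)
$b = -212$ ($b = \left(-4\right) 53 = -212$)
$E = -2342$ ($E = 56 - 2398 = -2342$)
$\left(b + E\right) \left(49150 + 370\right) = \left(-212 - 2342\right) \left(49150 + 370\right) = \left(-2554\right) 49520 = -126474080$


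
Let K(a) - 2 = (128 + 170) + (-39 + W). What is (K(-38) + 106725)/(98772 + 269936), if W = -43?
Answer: 106943/368708 ≈ 0.29005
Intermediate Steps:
K(a) = 218 (K(a) = 2 + ((128 + 170) + (-39 - 43)) = 2 + (298 - 82) = 2 + 216 = 218)
(K(-38) + 106725)/(98772 + 269936) = (218 + 106725)/(98772 + 269936) = 106943/368708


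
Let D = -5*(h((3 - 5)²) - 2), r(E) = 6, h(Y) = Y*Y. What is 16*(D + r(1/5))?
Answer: -1024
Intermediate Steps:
h(Y) = Y²
D = -70 (D = -5*(((3 - 5)²)² - 2) = -5*(((-2)²)² - 2) = -5*(4² - 2) = -5*(16 - 2) = -5*14 = -70)
16*(D + r(1/5)) = 16*(-70 + 6) = 16*(-64) = -1024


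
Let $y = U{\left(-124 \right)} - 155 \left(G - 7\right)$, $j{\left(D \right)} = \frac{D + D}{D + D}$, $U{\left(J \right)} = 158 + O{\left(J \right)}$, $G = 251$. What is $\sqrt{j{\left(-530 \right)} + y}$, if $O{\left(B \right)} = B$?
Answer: $i \sqrt{37785} \approx 194.38 i$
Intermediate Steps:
$U{\left(J \right)} = 158 + J$
$j{\left(D \right)} = 1$ ($j{\left(D \right)} = \frac{2 D}{2 D} = 2 D \frac{1}{2 D} = 1$)
$y = -37786$ ($y = \left(158 - 124\right) - 155 \left(251 - 7\right) = 34 - 155 \cdot 244 = 34 - 37820 = -37786$)
$\sqrt{j{\left(-530 \right)} + y} = \sqrt{1 - 37786} = \sqrt{-37785} = i \sqrt{37785}$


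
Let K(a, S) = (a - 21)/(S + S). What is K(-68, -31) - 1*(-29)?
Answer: 1887/62 ≈ 30.435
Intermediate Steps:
K(a, S) = (-21 + a)/(2*S) (K(a, S) = (-21 + a)/((2*S)) = (-21 + a)*(1/(2*S)) = (-21 + a)/(2*S))
K(-68, -31) - 1*(-29) = (½)*(-21 - 68)/(-31) - 1*(-29) = (½)*(-1/31)*(-89) + 29 = 89/62 + 29 = 1887/62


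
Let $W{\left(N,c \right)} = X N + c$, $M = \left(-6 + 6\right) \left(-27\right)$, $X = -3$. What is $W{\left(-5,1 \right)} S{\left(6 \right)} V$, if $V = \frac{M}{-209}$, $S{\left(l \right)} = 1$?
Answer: $0$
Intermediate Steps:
$M = 0$ ($M = 0 \left(-27\right) = 0$)
$W{\left(N,c \right)} = c - 3 N$ ($W{\left(N,c \right)} = - 3 N + c = c - 3 N$)
$V = 0$ ($V = \frac{0}{-209} = 0 \left(- \frac{1}{209}\right) = 0$)
$W{\left(-5,1 \right)} S{\left(6 \right)} V = \left(1 - -15\right) 1 \cdot 0 = \left(1 + 15\right) 1 \cdot 0 = 16 \cdot 1 \cdot 0 = 16 \cdot 0 = 0$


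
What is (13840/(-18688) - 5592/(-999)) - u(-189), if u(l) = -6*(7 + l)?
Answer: -422837741/388944 ≈ -1087.1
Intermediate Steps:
u(l) = -42 - 6*l
(13840/(-18688) - 5592/(-999)) - u(-189) = (13840/(-18688) - 5592/(-999)) - (-42 - 6*(-189)) = (13840*(-1/18688) - 5592*(-1/999)) - (-42 + 1134) = (-865/1168 + 1864/333) - 1*1092 = 1889107/388944 - 1092 = -422837741/388944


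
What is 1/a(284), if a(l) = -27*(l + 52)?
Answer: -1/9072 ≈ -0.00011023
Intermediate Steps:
a(l) = -1404 - 27*l (a(l) = -27*(52 + l) = -1404 - 27*l)
1/a(284) = 1/(-1404 - 27*284) = 1/(-1404 - 7668) = 1/(-9072) = -1/9072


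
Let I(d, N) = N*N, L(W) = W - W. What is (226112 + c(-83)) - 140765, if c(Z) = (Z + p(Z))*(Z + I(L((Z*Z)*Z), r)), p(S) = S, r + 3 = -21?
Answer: 3509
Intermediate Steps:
r = -24 (r = -3 - 21 = -24)
L(W) = 0
I(d, N) = N²
c(Z) = 2*Z*(576 + Z) (c(Z) = (Z + Z)*(Z + (-24)²) = (2*Z)*(Z + 576) = (2*Z)*(576 + Z) = 2*Z*(576 + Z))
(226112 + c(-83)) - 140765 = (226112 + 2*(-83)*(576 - 83)) - 140765 = (226112 + 2*(-83)*493) - 140765 = (226112 - 81838) - 140765 = 144274 - 140765 = 3509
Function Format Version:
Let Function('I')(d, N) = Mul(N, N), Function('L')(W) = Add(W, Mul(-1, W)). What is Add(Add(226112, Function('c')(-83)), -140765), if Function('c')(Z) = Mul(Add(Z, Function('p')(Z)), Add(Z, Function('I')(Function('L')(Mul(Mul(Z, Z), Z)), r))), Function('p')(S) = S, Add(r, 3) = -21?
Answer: 3509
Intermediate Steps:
r = -24 (r = Add(-3, -21) = -24)
Function('L')(W) = 0
Function('I')(d, N) = Pow(N, 2)
Function('c')(Z) = Mul(2, Z, Add(576, Z)) (Function('c')(Z) = Mul(Add(Z, Z), Add(Z, Pow(-24, 2))) = Mul(Mul(2, Z), Add(Z, 576)) = Mul(Mul(2, Z), Add(576, Z)) = Mul(2, Z, Add(576, Z)))
Add(Add(226112, Function('c')(-83)), -140765) = Add(Add(226112, Mul(2, -83, Add(576, -83))), -140765) = Add(Add(226112, Mul(2, -83, 493)), -140765) = Add(Add(226112, -81838), -140765) = Add(144274, -140765) = 3509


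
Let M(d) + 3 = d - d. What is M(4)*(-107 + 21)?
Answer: 258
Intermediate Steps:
M(d) = -3 (M(d) = -3 + (d - d) = -3 + 0 = -3)
M(4)*(-107 + 21) = -3*(-107 + 21) = -3*(-86) = 258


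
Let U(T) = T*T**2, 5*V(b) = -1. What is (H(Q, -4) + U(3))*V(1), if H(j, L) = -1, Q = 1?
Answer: -26/5 ≈ -5.2000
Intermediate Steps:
V(b) = -1/5 (V(b) = (1/5)*(-1) = -1/5)
U(T) = T**3
(H(Q, -4) + U(3))*V(1) = (-1 + 3**3)*(-1/5) = (-1 + 27)*(-1/5) = 26*(-1/5) = -26/5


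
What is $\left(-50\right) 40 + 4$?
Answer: $-1996$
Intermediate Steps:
$\left(-50\right) 40 + 4 = -2000 + 4 = -1996$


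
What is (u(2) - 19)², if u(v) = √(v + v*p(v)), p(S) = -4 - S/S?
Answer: 353 - 76*I*√2 ≈ 353.0 - 107.48*I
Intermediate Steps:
p(S) = -5 (p(S) = -4 - 1*1 = -4 - 1 = -5)
u(v) = 2*√(-v) (u(v) = √(v + v*(-5)) = √(v - 5*v) = √(-4*v) = 2*√(-v))
(u(2) - 19)² = (2*√(-1*2) - 19)² = (2*√(-2) - 19)² = (2*(I*√2) - 19)² = (2*I*√2 - 19)² = (-19 + 2*I*√2)²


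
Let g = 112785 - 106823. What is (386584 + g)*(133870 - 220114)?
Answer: -33854737224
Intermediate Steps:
g = 5962
(386584 + g)*(133870 - 220114) = (386584 + 5962)*(133870 - 220114) = 392546*(-86244) = -33854737224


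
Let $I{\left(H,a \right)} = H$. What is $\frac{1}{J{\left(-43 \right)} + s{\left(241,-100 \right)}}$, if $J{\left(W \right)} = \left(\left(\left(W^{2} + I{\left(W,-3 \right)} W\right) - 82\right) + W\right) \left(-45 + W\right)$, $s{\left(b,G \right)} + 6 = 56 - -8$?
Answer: $- \frac{1}{314366} \approx -3.181 \cdot 10^{-6}$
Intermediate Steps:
$s{\left(b,G \right)} = 58$ ($s{\left(b,G \right)} = -6 + \left(56 - -8\right) = -6 + \left(56 + 8\right) = -6 + 64 = 58$)
$J{\left(W \right)} = \left(-45 + W\right) \left(-82 + W + 2 W^{2}\right)$ ($J{\left(W \right)} = \left(\left(\left(W^{2} + W W\right) - 82\right) + W\right) \left(-45 + W\right) = \left(\left(\left(W^{2} + W^{2}\right) - 82\right) + W\right) \left(-45 + W\right) = \left(\left(2 W^{2} - 82\right) + W\right) \left(-45 + W\right) = \left(\left(-82 + 2 W^{2}\right) + W\right) \left(-45 + W\right) = \left(-82 + W + 2 W^{2}\right) \left(-45 + W\right) = \left(-45 + W\right) \left(-82 + W + 2 W^{2}\right)$)
$\frac{1}{J{\left(-43 \right)} + s{\left(241,-100 \right)}} = \frac{1}{\left(3690 - -5461 - 89 \left(-43\right)^{2} + 2 \left(-43\right)^{3}\right) + 58} = \frac{1}{\left(3690 + 5461 - 164561 + 2 \left(-79507\right)\right) + 58} = \frac{1}{\left(3690 + 5461 - 164561 - 159014\right) + 58} = \frac{1}{-314424 + 58} = \frac{1}{-314366} = - \frac{1}{314366}$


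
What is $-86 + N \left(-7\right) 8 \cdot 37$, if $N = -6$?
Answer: $12346$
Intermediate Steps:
$-86 + N \left(-7\right) 8 \cdot 37 = -86 + \left(-6\right) \left(-7\right) 8 \cdot 37 = -86 + 42 \cdot 8 \cdot 37 = -86 + 336 \cdot 37 = -86 + 12432 = 12346$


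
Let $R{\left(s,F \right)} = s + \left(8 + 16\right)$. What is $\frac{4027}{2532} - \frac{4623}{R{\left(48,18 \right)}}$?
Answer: $- \frac{105699}{1688} \approx -62.618$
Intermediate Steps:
$R{\left(s,F \right)} = 24 + s$ ($R{\left(s,F \right)} = s + 24 = 24 + s$)
$\frac{4027}{2532} - \frac{4623}{R{\left(48,18 \right)}} = \frac{4027}{2532} - \frac{4623}{24 + 48} = 4027 \cdot \frac{1}{2532} - \frac{4623}{72} = \frac{4027}{2532} - \frac{1541}{24} = - \frac{105699}{1688}$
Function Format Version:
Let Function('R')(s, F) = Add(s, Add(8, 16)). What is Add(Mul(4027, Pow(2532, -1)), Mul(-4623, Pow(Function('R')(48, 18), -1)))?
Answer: Rational(-105699, 1688) ≈ -62.618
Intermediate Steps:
Function('R')(s, F) = Add(24, s) (Function('R')(s, F) = Add(s, 24) = Add(24, s))
Add(Mul(4027, Pow(2532, -1)), Mul(-4623, Pow(Function('R')(48, 18), -1))) = Add(Mul(4027, Pow(2532, -1)), Mul(-4623, Pow(Add(24, 48), -1))) = Add(Mul(4027, Rational(1, 2532)), Mul(-4623, Pow(72, -1))) = Add(Rational(4027, 2532), Mul(-4623, Rational(1, 72))) = Add(Rational(4027, 2532), Rational(-1541, 24)) = Rational(-105699, 1688)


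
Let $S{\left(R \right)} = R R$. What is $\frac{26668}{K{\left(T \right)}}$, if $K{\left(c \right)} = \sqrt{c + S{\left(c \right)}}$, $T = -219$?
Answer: $\frac{13334 \sqrt{47742}}{23871} \approx 122.05$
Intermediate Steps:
$S{\left(R \right)} = R^{2}$
$K{\left(c \right)} = \sqrt{c + c^{2}}$
$\frac{26668}{K{\left(T \right)}} = \frac{26668}{\sqrt{- 219 \left(1 - 219\right)}} = \frac{26668}{\sqrt{\left(-219\right) \left(-218\right)}} = \frac{26668}{\sqrt{47742}} = 26668 \frac{\sqrt{47742}}{47742} = \frac{13334 \sqrt{47742}}{23871}$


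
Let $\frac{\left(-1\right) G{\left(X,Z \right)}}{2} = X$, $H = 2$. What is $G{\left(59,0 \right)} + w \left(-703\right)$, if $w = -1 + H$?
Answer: $-821$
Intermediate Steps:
$G{\left(X,Z \right)} = - 2 X$
$w = 1$ ($w = -1 + 2 = 1$)
$G{\left(59,0 \right)} + w \left(-703\right) = \left(-2\right) 59 + 1 \left(-703\right) = -118 - 703 = -821$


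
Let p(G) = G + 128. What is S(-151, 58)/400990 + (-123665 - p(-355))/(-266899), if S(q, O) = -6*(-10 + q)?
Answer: 24877614027/53511915005 ≈ 0.46490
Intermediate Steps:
p(G) = 128 + G
S(q, O) = 60 - 6*q
S(-151, 58)/400990 + (-123665 - p(-355))/(-266899) = (60 - 6*(-151))/400990 + (-123665 - (128 - 355))/(-266899) = (60 + 906)*(1/400990) + (-123665 - 1*(-227))*(-1/266899) = 966*(1/400990) + (-123665 + 227)*(-1/266899) = 483/200495 - 123438*(-1/266899) = 483/200495 + 123438/266899 = 24877614027/53511915005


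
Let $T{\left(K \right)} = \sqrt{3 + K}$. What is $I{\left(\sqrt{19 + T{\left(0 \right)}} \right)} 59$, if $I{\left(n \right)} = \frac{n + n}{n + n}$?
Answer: $59$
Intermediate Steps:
$I{\left(n \right)} = 1$ ($I{\left(n \right)} = \frac{2 n}{2 n} = 2 n \frac{1}{2 n} = 1$)
$I{\left(\sqrt{19 + T{\left(0 \right)}} \right)} 59 = 1 \cdot 59 = 59$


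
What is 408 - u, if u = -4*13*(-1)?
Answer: 356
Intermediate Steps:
u = 52 (u = -52*(-1) = 52)
408 - u = 408 - 1*52 = 408 - 52 = 356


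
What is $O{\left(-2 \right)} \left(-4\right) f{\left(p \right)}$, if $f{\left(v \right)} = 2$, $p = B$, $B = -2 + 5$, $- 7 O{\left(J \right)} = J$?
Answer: $- \frac{16}{7} \approx -2.2857$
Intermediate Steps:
$O{\left(J \right)} = - \frac{J}{7}$
$B = 3$
$p = 3$
$O{\left(-2 \right)} \left(-4\right) f{\left(p \right)} = \left(- \frac{1}{7}\right) \left(-2\right) \left(-4\right) 2 = \frac{2}{7} \left(-4\right) 2 = \left(- \frac{8}{7}\right) 2 = - \frac{16}{7}$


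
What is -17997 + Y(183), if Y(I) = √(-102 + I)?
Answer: -17988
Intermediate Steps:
-17997 + Y(183) = -17997 + √(-102 + 183) = -17997 + √81 = -17997 + 9 = -17988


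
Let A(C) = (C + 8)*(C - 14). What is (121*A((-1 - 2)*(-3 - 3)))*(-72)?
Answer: -906048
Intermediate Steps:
A(C) = (-14 + C)*(8 + C) (A(C) = (8 + C)*(-14 + C) = (-14 + C)*(8 + C))
(121*A((-1 - 2)*(-3 - 3)))*(-72) = (121*(-112 + ((-1 - 2)*(-3 - 3))**2 - 6*(-1 - 2)*(-3 - 3)))*(-72) = (121*(-112 + (-3*(-6))**2 - (-18)*(-6)))*(-72) = (121*(-112 + 18**2 - 6*18))*(-72) = (121*(-112 + 324 - 108))*(-72) = (121*104)*(-72) = 12584*(-72) = -906048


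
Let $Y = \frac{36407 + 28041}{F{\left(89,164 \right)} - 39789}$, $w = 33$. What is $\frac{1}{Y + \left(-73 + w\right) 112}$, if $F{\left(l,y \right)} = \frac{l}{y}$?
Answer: $- \frac{123119}{551772544} \approx -0.00022313$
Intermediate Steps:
$Y = - \frac{199424}{123119}$ ($Y = \frac{36407 + 28041}{\frac{89}{164} - 39789} = \frac{64448}{89 \cdot \frac{1}{164} - 39789} = \frac{64448}{\frac{89}{164} - 39789} = \frac{64448}{- \frac{6525307}{164}} = 64448 \left(- \frac{164}{6525307}\right) = - \frac{199424}{123119} \approx -1.6198$)
$\frac{1}{Y + \left(-73 + w\right) 112} = \frac{1}{- \frac{199424}{123119} + \left(-73 + 33\right) 112} = \frac{1}{- \frac{199424}{123119} - 4480} = \frac{1}{- \frac{551772544}{123119}} = - \frac{123119}{551772544}$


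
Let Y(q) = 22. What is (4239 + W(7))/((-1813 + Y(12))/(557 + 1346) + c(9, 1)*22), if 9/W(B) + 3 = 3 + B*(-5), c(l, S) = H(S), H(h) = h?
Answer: 282321468/1402625 ≈ 201.28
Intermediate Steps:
c(l, S) = S
W(B) = -9/(5*B) (W(B) = 9/(-3 + (3 + B*(-5))) = 9/(-3 + (3 - 5*B)) = 9/((-5*B)) = 9*(-1/(5*B)) = -9/(5*B))
(4239 + W(7))/((-1813 + Y(12))/(557 + 1346) + c(9, 1)*22) = (4239 - 9/5/7)/((-1813 + 22)/(557 + 1346) + 1*22) = (4239 - 9/5*1/7)/(-1791/1903 + 22) = (4239 - 9/35)/(-1791*1/1903 + 22) = 148356/(35*(-1791/1903 + 22)) = 148356/(35*(40075/1903)) = (148356/35)*(1903/40075) = 282321468/1402625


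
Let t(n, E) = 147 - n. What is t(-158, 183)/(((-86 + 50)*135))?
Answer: -61/972 ≈ -0.062757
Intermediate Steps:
t(-158, 183)/(((-86 + 50)*135)) = (147 - 1*(-158))/(((-86 + 50)*135)) = (147 + 158)/((-36*135)) = 305/(-4860) = 305*(-1/4860) = -61/972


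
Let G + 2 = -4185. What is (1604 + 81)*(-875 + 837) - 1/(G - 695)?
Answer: -312594459/4882 ≈ -64030.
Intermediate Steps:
G = -4187 (G = -2 - 4185 = -4187)
(1604 + 81)*(-875 + 837) - 1/(G - 695) = (1604 + 81)*(-875 + 837) - 1/(-4187 - 695) = 1685*(-38) - 1/(-4882) = -64030 - 1*(-1/4882) = -64030 + 1/4882 = -312594459/4882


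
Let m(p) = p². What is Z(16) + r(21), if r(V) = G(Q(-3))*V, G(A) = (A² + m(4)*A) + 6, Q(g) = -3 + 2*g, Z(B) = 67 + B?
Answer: -1114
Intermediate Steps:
G(A) = 6 + A² + 16*A (G(A) = (A² + 4²*A) + 6 = (A² + 16*A) + 6 = 6 + A² + 16*A)
r(V) = -57*V (r(V) = (6 + (-3 + 2*(-3))² + 16*(-3 + 2*(-3)))*V = (6 + (-3 - 6)² + 16*(-3 - 6))*V = (6 + (-9)² + 16*(-9))*V = (6 + 81 - 144)*V = -57*V)
Z(16) + r(21) = (67 + 16) - 57*21 = 83 - 1197 = -1114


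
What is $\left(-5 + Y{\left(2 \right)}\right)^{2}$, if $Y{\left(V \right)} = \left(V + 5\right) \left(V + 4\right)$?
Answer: $1369$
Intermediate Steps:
$Y{\left(V \right)} = \left(4 + V\right) \left(5 + V\right)$ ($Y{\left(V \right)} = \left(5 + V\right) \left(4 + V\right) = \left(4 + V\right) \left(5 + V\right)$)
$\left(-5 + Y{\left(2 \right)}\right)^{2} = \left(-5 + \left(20 + 2^{2} + 9 \cdot 2\right)\right)^{2} = \left(-5 + \left(20 + 4 + 18\right)\right)^{2} = \left(-5 + 42\right)^{2} = 37^{2} = 1369$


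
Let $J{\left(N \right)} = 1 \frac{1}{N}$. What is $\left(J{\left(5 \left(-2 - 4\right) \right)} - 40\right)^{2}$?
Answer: $\frac{1442401}{900} \approx 1602.7$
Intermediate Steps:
$J{\left(N \right)} = \frac{1}{N}$
$\left(J{\left(5 \left(-2 - 4\right) \right)} - 40\right)^{2} = \left(\frac{1}{5 \left(-2 - 4\right)} - 40\right)^{2} = \left(\frac{1}{5 \left(-6\right)} - 40\right)^{2} = \left(\frac{1}{-30} - 40\right)^{2} = \left(- \frac{1}{30} - 40\right)^{2} = \left(- \frac{1201}{30}\right)^{2} = \frac{1442401}{900}$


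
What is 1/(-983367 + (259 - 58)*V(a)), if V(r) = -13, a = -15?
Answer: -1/985980 ≈ -1.0142e-6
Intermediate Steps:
1/(-983367 + (259 - 58)*V(a)) = 1/(-983367 + (259 - 58)*(-13)) = 1/(-983367 + 201*(-13)) = 1/(-983367 - 2613) = 1/(-985980) = -1/985980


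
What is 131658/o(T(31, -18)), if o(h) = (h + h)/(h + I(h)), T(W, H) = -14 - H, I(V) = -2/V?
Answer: 460803/8 ≈ 57600.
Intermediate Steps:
o(h) = 2*h/(h - 2/h) (o(h) = (h + h)/(h - 2/h) = (2*h)/(h - 2/h) = 2*h/(h - 2/h))
131658/o(T(31, -18)) = 131658/((2*(-14 - 1*(-18))²/(-2 + (-14 - 1*(-18))²))) = 131658/((2*(-14 + 18)²/(-2 + (-14 + 18)²))) = 131658/((2*4²/(-2 + 4²))) = 131658/((2*16/(-2 + 16))) = 131658/((2*16/14)) = 131658/((2*16*(1/14))) = 131658/(16/7) = 131658*(7/16) = 460803/8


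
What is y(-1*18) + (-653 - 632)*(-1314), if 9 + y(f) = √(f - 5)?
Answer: 1688481 + I*√23 ≈ 1.6885e+6 + 4.7958*I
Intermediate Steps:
y(f) = -9 + √(-5 + f) (y(f) = -9 + √(f - 5) = -9 + √(-5 + f))
y(-1*18) + (-653 - 632)*(-1314) = (-9 + √(-5 - 1*18)) + (-653 - 632)*(-1314) = (-9 + √(-5 - 18)) - 1285*(-1314) = (-9 + √(-23)) + 1688490 = (-9 + I*√23) + 1688490 = 1688481 + I*√23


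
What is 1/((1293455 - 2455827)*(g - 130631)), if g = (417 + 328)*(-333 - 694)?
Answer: 1/1041190069512 ≈ 9.6044e-13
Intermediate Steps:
g = -765115 (g = 745*(-1027) = -765115)
1/((1293455 - 2455827)*(g - 130631)) = 1/((1293455 - 2455827)*(-765115 - 130631)) = 1/(-1162372*(-895746)) = 1/1041190069512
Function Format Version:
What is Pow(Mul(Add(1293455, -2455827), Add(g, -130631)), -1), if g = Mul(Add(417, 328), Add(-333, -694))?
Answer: Rational(1, 1041190069512) ≈ 9.6044e-13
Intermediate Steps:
g = -765115 (g = Mul(745, -1027) = -765115)
Pow(Mul(Add(1293455, -2455827), Add(g, -130631)), -1) = Pow(Mul(Add(1293455, -2455827), Add(-765115, -130631)), -1) = Pow(Mul(-1162372, -895746), -1) = Pow(1041190069512, -1) = Rational(1, 1041190069512)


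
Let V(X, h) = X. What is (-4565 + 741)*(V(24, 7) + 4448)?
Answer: -17100928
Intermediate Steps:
(-4565 + 741)*(V(24, 7) + 4448) = (-4565 + 741)*(24 + 4448) = -3824*4472 = -17100928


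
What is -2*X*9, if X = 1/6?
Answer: -3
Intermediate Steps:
X = ⅙ (X = 1*(⅙) = ⅙ ≈ 0.16667)
-2*X*9 = -2*⅙*9 = -⅓*9 = -3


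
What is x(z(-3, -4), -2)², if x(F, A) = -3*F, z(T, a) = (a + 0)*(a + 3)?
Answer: 144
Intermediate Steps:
z(T, a) = a*(3 + a)
x(z(-3, -4), -2)² = (-(-12)*(3 - 4))² = (-(-12)*(-1))² = (-3*4)² = (-12)² = 144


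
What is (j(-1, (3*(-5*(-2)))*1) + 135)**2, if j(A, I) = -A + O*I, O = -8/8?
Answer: 11236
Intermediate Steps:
O = -1 (O = -8*1/8 = -1)
j(A, I) = -A - I
(j(-1, (3*(-5*(-2)))*1) + 135)**2 = ((-1*(-1) - 3*(-5*(-2))) + 135)**2 = ((1 - 3*10) + 135)**2 = ((1 - 30) + 135)**2 = (-29 + 135)**2 = 106**2 = 11236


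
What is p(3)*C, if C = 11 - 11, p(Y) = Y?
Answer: 0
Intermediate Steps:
C = 0
p(3)*C = 3*0 = 0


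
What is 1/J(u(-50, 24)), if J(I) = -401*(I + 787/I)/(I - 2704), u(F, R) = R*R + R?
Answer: 1262400/144675587 ≈ 0.0087257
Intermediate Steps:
u(F, R) = R + R**2 (u(F, R) = R**2 + R = R + R**2)
J(I) = -401*(I + 787/I)/(-2704 + I)
1/J(u(-50, 24)) = 1/(401*(-787 - (24*(1 + 24))**2)/(((24*(1 + 24)))*(-2704 + 24*(1 + 24)))) = 1/(401*(-787 - (24*25)**2)/(((24*25))*(-2704 + 24*25))) = 1/(401*(-787 - 1*600**2)/(600*(-2704 + 600))) = 1/(401*(1/600)*(-787 - 1*360000)/(-2104)) = 1/(401*(1/600)*(-1/2104)*(-787 - 360000)) = 1/(401*(1/600)*(-1/2104)*(-360787)) = 1/(144675587/1262400) = 1262400/144675587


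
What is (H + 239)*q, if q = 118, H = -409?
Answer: -20060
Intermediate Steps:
(H + 239)*q = (-409 + 239)*118 = -170*118 = -20060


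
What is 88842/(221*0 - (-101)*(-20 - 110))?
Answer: -3417/505 ≈ -6.7663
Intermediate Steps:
88842/(221*0 - (-101)*(-20 - 110)) = 88842/(0 - (-101)*(-130)) = 88842/(0 - 1*13130) = 88842/(0 - 13130) = 88842/(-13130) = 88842*(-1/13130) = -3417/505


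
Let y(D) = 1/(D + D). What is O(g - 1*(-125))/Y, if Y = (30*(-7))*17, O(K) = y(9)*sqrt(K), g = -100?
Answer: -1/12852 ≈ -7.7809e-5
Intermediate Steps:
y(D) = 1/(2*D)
O(K) = sqrt(K)/18 (O(K) = ((1/2)/9)*sqrt(K) = ((1/2)*(1/9))*sqrt(K) = sqrt(K)/18)
Y = -3570 (Y = -210*17 = -3570)
O(g - 1*(-125))/Y = (sqrt(-100 - 1*(-125))/18)/(-3570) = (sqrt(-100 + 125)/18)*(-1/3570) = (sqrt(25)/18)*(-1/3570) = ((1/18)*5)*(-1/3570) = (5/18)*(-1/3570) = -1/12852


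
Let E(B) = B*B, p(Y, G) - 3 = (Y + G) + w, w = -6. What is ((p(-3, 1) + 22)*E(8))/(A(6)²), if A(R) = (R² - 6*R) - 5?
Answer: 1088/25 ≈ 43.520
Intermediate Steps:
p(Y, G) = -3 + G + Y (p(Y, G) = 3 + ((Y + G) - 6) = 3 + ((G + Y) - 6) = 3 + (-6 + G + Y) = -3 + G + Y)
A(R) = -5 + R² - 6*R
E(B) = B²
((p(-3, 1) + 22)*E(8))/(A(6)²) = (((-3 + 1 - 3) + 22)*8²)/((-5 + 6² - 6*6)²) = ((-5 + 22)*64)/((-5 + 36 - 36)²) = (17*64)/((-5)²) = 1088/25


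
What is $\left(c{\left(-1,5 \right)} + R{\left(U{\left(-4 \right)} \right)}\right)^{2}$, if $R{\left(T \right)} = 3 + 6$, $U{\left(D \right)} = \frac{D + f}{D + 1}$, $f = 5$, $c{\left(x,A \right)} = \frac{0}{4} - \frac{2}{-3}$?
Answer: $\frac{841}{9} \approx 93.444$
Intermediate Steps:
$c{\left(x,A \right)} = \frac{2}{3}$ ($c{\left(x,A \right)} = 0 \cdot \frac{1}{4} - - \frac{2}{3} = 0 + \frac{2}{3} = \frac{2}{3}$)
$U{\left(D \right)} = \frac{5 + D}{1 + D}$ ($U{\left(D \right)} = \frac{D + 5}{D + 1} = \frac{5 + D}{1 + D}$)
$R{\left(T \right)} = 9$
$\left(c{\left(-1,5 \right)} + R{\left(U{\left(-4 \right)} \right)}\right)^{2} = \left(\frac{2}{3} + 9\right)^{2} = \left(\frac{29}{3}\right)^{2} = \frac{841}{9}$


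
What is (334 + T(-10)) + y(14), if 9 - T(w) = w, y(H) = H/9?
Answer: 3191/9 ≈ 354.56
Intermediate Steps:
y(H) = H/9 (y(H) = H*(⅑) = H/9)
T(w) = 9 - w
(334 + T(-10)) + y(14) = (334 + (9 - 1*(-10))) + (⅑)*14 = (334 + (9 + 10)) + 14/9 = (334 + 19) + 14/9 = 353 + 14/9 = 3191/9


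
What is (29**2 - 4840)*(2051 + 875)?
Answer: -11701074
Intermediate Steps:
(29**2 - 4840)*(2051 + 875) = (841 - 4840)*2926 = -3999*2926 = -11701074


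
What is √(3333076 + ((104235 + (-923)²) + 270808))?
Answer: 12*√31667 ≈ 2135.4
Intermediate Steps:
√(3333076 + ((104235 + (-923)²) + 270808)) = √(3333076 + ((104235 + 851929) + 270808)) = √(3333076 + (956164 + 270808)) = √(3333076 + 1226972) = √4560048 = 12*√31667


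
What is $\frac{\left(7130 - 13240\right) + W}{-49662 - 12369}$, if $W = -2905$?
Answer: $\frac{3005}{20677} \approx 0.14533$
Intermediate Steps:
$\frac{\left(7130 - 13240\right) + W}{-49662 - 12369} = \frac{\left(7130 - 13240\right) - 2905}{-49662 - 12369} = \frac{-6110 - 2905}{-62031} = \left(-9015\right) \left(- \frac{1}{62031}\right) = \frac{3005}{20677}$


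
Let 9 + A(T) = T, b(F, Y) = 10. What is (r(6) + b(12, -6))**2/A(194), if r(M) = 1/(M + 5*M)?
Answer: 130321/239760 ≈ 0.54355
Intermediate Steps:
A(T) = -9 + T
r(M) = 1/(6*M)
(r(6) + b(12, -6))**2/A(194) = ((1/6)/6 + 10)**2/(-9 + 194) = ((1/6)*(1/6) + 10)**2/185 = (1/36 + 10)**2*(1/185) = (361/36)**2*(1/185) = (130321/1296)*(1/185) = 130321/239760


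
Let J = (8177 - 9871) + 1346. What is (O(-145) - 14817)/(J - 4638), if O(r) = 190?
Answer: 14627/4986 ≈ 2.9336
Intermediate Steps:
J = -348 (J = -1694 + 1346 = -348)
(O(-145) - 14817)/(J - 4638) = (190 - 14817)/(-348 - 4638) = -14627/(-4986) = -14627*(-1/4986) = 14627/4986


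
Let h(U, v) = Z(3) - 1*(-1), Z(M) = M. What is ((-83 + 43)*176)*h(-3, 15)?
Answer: -28160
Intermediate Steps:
h(U, v) = 4 (h(U, v) = 3 - 1*(-1) = 3 + 1 = 4)
((-83 + 43)*176)*h(-3, 15) = ((-83 + 43)*176)*4 = -40*176*4 = -7040*4 = -28160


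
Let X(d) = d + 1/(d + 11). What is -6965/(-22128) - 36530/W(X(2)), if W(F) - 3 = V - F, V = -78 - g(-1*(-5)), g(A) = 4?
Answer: 5257853515/11661456 ≈ 450.87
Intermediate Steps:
V = -82 (V = -78 - 1*4 = -78 - 4 = -82)
X(d) = d + 1/(11 + d)
W(F) = -79 - F (W(F) = 3 + (-82 - F) = -79 - F)
-6965/(-22128) - 36530/W(X(2)) = -6965/(-22128) - 36530/(-79 - (1 + 2**2 + 11*2)/(11 + 2)) = -6965*(-1/22128) - 36530/(-79 - (1 + 4 + 22)/13) = 6965/22128 - 36530/(-79 - 27/13) = 6965/22128 - 36530/(-1054/13) = 6965/22128 - 36530*(-13/1054) = 6965/22128 + 237445/527 = 5257853515/11661456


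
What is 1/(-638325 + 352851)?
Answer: -1/285474 ≈ -3.5029e-6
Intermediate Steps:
1/(-638325 + 352851) = 1/(-285474) = -1/285474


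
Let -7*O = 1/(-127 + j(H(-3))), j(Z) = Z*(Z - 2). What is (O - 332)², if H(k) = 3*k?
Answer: 4234235041/38416 ≈ 1.1022e+5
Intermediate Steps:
j(Z) = Z*(-2 + Z)
O = 1/196 (O = -1/(7*(-127 + (3*(-3))*(-2 + 3*(-3)))) = -1/(7*(-127 - 9*(-2 - 9))) = -1/(7*(-127 - 9*(-11))) = -1/(7*(-127 + 99)) = -⅐/(-28) = -⅐*(-1/28) = 1/196 ≈ 0.0051020)
(O - 332)² = (1/196 - 332)² = (-65071/196)² = 4234235041/38416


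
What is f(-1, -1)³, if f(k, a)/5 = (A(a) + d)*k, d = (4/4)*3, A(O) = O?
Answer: -1000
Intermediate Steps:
d = 3 (d = (4*(¼))*3 = 1*3 = 3)
f(k, a) = 5*k*(3 + a) (f(k, a) = 5*((a + 3)*k) = 5*((3 + a)*k) = 5*(k*(3 + a)) = 5*k*(3 + a))
f(-1, -1)³ = (5*(-1)*(3 - 1))³ = (5*(-1)*2)³ = (-10)³ = -1000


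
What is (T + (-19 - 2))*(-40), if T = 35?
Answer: -560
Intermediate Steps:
(T + (-19 - 2))*(-40) = (35 + (-19 - 2))*(-40) = (35 - 21)*(-40) = 14*(-40) = -560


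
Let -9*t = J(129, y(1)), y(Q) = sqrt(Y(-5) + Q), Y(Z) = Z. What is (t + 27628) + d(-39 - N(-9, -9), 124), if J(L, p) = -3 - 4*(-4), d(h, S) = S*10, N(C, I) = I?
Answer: 259799/9 ≈ 28867.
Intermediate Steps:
d(h, S) = 10*S
y(Q) = sqrt(-5 + Q)
J(L, p) = 13 (J(L, p) = -3 + 16 = 13)
t = -13/9 (t = -1/9*13 = -13/9 ≈ -1.4444)
(t + 27628) + d(-39 - N(-9, -9), 124) = (-13/9 + 27628) + 10*124 = 248639/9 + 1240 = 259799/9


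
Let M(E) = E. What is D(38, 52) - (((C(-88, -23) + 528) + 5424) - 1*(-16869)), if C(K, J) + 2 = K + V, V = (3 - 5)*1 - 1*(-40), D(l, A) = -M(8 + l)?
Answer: -22815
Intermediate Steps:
D(l, A) = -8 - l (D(l, A) = -(8 + l) = -8 - l)
V = 38 (V = -2*1 + 40 = -2 + 40 = 38)
C(K, J) = 36 + K (C(K, J) = -2 + (K + 38) = -2 + (38 + K) = 36 + K)
D(38, 52) - (((C(-88, -23) + 528) + 5424) - 1*(-16869)) = (-8 - 1*38) - ((((36 - 88) + 528) + 5424) - 1*(-16869)) = (-8 - 38) - (((-52 + 528) + 5424) + 16869) = -46 - ((476 + 5424) + 16869) = -46 - (5900 + 16869) = -46 - 1*22769 = -46 - 22769 = -22815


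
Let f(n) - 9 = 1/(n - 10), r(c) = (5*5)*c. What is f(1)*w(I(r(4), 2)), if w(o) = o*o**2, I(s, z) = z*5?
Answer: 80000/9 ≈ 8888.9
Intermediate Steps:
r(c) = 25*c
I(s, z) = 5*z
w(o) = o**3
f(n) = 9 + 1/(-10 + n) (f(n) = 9 + 1/(n - 10) = 9 + 1/(-10 + n))
f(1)*w(I(r(4), 2)) = ((-89 + 9*1)/(-10 + 1))*(5*2)**3 = ((-89 + 9)/(-9))*10**3 = -1/9*(-80)*1000 = (80/9)*1000 = 80000/9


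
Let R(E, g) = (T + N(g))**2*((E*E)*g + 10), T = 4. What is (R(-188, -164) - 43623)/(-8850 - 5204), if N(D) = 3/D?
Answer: 1236406485131/188998192 ≈ 6541.9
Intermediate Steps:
R(E, g) = (4 + 3/g)**2*(10 + g*E**2) (R(E, g) = (4 + 3/g)**2*((E*E)*g + 10) = (4 + 3/g)**2*(E**2*g + 10) = (4 + 3/g)**2*(g*E**2 + 10) = (4 + 3/g)**2*(10 + g*E**2))
(R(-188, -164) - 43623)/(-8850 - 5204) = ((3 + 4*(-164))**2*(10 - 164*(-188)**2)/(-164)**2 - 43623)/(-8850 - 5204) = ((3 - 656)**2*(10 - 164*35344)/26896 - 43623)/(-14054) = ((1/26896)*(-653)**2*(10 - 5796416) - 43623)*(-1/14054) = ((1/26896)*426409*(-5796406) - 43623)*(-1/14054) = (-1235819843027/13448 - 43623)*(-1/14054) = -1236406485131/13448*(-1/14054) = 1236406485131/188998192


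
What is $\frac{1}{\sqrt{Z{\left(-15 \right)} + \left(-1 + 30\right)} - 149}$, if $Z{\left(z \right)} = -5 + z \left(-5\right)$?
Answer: $- \frac{149}{22102} - \frac{3 \sqrt{11}}{22102} \approx -0.0071917$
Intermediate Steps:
$Z{\left(z \right)} = -5 - 5 z$
$\frac{1}{\sqrt{Z{\left(-15 \right)} + \left(-1 + 30\right)} - 149} = \frac{1}{\sqrt{\left(-5 - -75\right) + \left(-1 + 30\right)} - 149} = \frac{1}{\sqrt{\left(-5 + 75\right) + 29} - 149} = \frac{1}{\sqrt{70 + 29} - 149} = \frac{1}{\sqrt{99} - 149} = \frac{1}{3 \sqrt{11} - 149} = \frac{1}{-149 + 3 \sqrt{11}}$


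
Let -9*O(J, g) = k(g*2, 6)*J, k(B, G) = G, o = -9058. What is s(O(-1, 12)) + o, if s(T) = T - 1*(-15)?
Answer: -27127/3 ≈ -9042.3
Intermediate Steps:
O(J, g) = -2*J/3
s(T) = 15 + T (s(T) = T + 15 = 15 + T)
s(O(-1, 12)) + o = (15 - ⅔*(-1)) - 9058 = (15 + ⅔) - 9058 = 47/3 - 9058 = -27127/3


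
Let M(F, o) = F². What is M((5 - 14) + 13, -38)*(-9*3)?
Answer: -432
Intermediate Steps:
M((5 - 14) + 13, -38)*(-9*3) = ((5 - 14) + 13)²*(-9*3) = (-9 + 13)²*(-27) = 4²*(-27) = 16*(-27) = -432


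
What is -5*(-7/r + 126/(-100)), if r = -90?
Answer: 266/45 ≈ 5.9111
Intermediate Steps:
-5*(-7/r + 126/(-100)) = -5*(-7/(-90) + 126/(-100)) = -5*(-7*(-1/90) + 126*(-1/100)) = -5*(7/90 - 63/50) = -5*(-266/225) = 266/45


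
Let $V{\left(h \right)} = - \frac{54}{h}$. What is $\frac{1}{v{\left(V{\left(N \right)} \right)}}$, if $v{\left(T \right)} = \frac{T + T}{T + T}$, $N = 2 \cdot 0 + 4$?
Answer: $1$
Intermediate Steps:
$N = 4$ ($N = 0 + 4 = 4$)
$v{\left(T \right)} = 1$ ($v{\left(T \right)} = \frac{2 T}{2 T} = 2 T \frac{1}{2 T} = 1$)
$\frac{1}{v{\left(V{\left(N \right)} \right)}} = 1^{-1} = 1$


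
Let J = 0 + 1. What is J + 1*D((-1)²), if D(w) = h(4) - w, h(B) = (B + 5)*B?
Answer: 36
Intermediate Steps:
h(B) = B*(5 + B) (h(B) = (5 + B)*B = B*(5 + B))
D(w) = 36 - w (D(w) = 4*(5 + 4) - w = 4*9 - w = 36 - w)
J = 1
J + 1*D((-1)²) = 1 + 1*(36 - 1*(-1)²) = 1 + 1*(36 - 1*1) = 1 + 1*(36 - 1) = 1 + 1*35 = 1 + 35 = 36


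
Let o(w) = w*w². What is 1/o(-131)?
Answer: -1/2248091 ≈ -4.4482e-7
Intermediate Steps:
o(w) = w³
1/o(-131) = 1/((-131)³) = 1/(-2248091) = -1/2248091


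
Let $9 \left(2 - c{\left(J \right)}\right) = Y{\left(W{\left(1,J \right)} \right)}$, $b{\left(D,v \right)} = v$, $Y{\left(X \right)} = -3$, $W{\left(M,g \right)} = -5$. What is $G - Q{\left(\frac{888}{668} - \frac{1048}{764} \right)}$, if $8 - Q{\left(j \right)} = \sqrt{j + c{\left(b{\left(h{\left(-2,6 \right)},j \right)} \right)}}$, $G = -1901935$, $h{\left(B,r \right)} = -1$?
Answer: $-1901943 + \frac{\sqrt{20977668093}}{95691} \approx -1.9019 \cdot 10^{6}$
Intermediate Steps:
$c{\left(J \right)} = \frac{7}{3}$ ($c{\left(J \right)} = 2 - - \frac{1}{3} = 2 + \frac{1}{3} = \frac{7}{3}$)
$Q{\left(j \right)} = 8 - \sqrt{\frac{7}{3} + j}$ ($Q{\left(j \right)} = 8 - \sqrt{j + \frac{7}{3}} = 8 - \sqrt{\frac{7}{3} + j}$)
$G - Q{\left(\frac{888}{668} - \frac{1048}{764} \right)} = -1901935 - \left(8 - \frac{\sqrt{21 + 9 \left(\frac{888}{668} - \frac{1048}{764}\right)}}{3}\right) = -1901935 - \left(8 - \frac{\sqrt{21 + 9 \left(888 \cdot \frac{1}{668} - \frac{262}{191}\right)}}{3}\right) = -1901935 - \left(8 - \frac{\sqrt{21 + 9 \left(\frac{222}{167} - \frac{262}{191}\right)}}{3}\right) = -1901935 - \left(8 - \frac{\sqrt{21 + 9 \left(- \frac{1352}{31897}\right)}}{3}\right) = -1901935 - \left(8 - \frac{\sqrt{21 - \frac{12168}{31897}}}{3}\right) = -1901935 - \left(8 - \frac{\sqrt{\frac{657669}{31897}}}{3}\right) = -1901935 - \left(8 - \frac{\frac{1}{31897} \sqrt{20977668093}}{3}\right) = -1901935 - \left(8 - \frac{\sqrt{20977668093}}{95691}\right) = -1901943 + \frac{\sqrt{20977668093}}{95691}$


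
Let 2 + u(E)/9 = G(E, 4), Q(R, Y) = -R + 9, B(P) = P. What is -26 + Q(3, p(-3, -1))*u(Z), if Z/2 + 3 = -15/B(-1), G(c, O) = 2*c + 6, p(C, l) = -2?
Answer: 2782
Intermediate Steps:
Q(R, Y) = 9 - R
G(c, O) = 6 + 2*c
Z = 24 (Z = -6 + 2*(-15/(-1)) = -6 + 2*(-15*(-1)) = -6 + 2*15 = -6 + 30 = 24)
u(E) = 36 + 18*E (u(E) = -18 + 9*(6 + 2*E) = -18 + (54 + 18*E) = 36 + 18*E)
-26 + Q(3, p(-3, -1))*u(Z) = -26 + (9 - 1*3)*(36 + 18*24) = -26 + (9 - 3)*(36 + 432) = -26 + 6*468 = -26 + 2808 = 2782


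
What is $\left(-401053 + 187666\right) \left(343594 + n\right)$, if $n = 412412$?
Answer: $-161321852322$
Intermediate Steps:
$\left(-401053 + 187666\right) \left(343594 + n\right) = \left(-401053 + 187666\right) \left(343594 + 412412\right) = \left(-213387\right) 756006 = -161321852322$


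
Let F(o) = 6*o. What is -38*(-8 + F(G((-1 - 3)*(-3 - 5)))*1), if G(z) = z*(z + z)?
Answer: -466640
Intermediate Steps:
G(z) = 2*z**2 (G(z) = z*(2*z) = 2*z**2)
-38*(-8 + F(G((-1 - 3)*(-3 - 5)))*1) = -38*(-8 + (6*(2*((-1 - 3)*(-3 - 5))**2))*1) = -38*(-8 + (6*(2*(-4*(-8))**2))*1) = -38*(-8 + (6*(2*32**2))*1) = -38*(-8 + (6*(2*1024))*1) = -38*(-8 + (6*2048)*1) = -38*(-8 + 12288*1) = -38*(-8 + 12288) = -38*12280 = -466640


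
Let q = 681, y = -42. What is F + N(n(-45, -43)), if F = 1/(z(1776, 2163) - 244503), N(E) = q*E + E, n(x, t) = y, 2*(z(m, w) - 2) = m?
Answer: -6978050773/243613 ≈ -28644.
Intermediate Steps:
z(m, w) = 2 + m/2
n(x, t) = -42
N(E) = 682*E (N(E) = 681*E + E = 682*E)
F = -1/243613 (F = 1/((2 + (1/2)*1776) - 244503) = 1/((2 + 888) - 244503) = 1/(890 - 244503) = 1/(-243613) = -1/243613 ≈ -4.1049e-6)
F + N(n(-45, -43)) = -1/243613 + 682*(-42) = -1/243613 - 28644 = -6978050773/243613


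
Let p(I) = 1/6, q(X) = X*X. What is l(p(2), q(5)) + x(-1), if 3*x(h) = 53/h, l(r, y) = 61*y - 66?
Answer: 4324/3 ≈ 1441.3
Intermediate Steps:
q(X) = X²
p(I) = ⅙ (p(I) = 1*(⅙) = ⅙)
l(r, y) = -66 + 61*y
x(h) = 53/(3*h) (x(h) = (53/h)/3 = 53/(3*h))
l(p(2), q(5)) + x(-1) = (-66 + 61*5²) + (53/3)/(-1) = (-66 + 61*25) + (53/3)*(-1) = (-66 + 1525) - 53/3 = 1459 - 53/3 = 4324/3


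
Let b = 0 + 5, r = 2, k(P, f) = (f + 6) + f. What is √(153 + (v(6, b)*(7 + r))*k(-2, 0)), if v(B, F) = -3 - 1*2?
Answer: 3*I*√13 ≈ 10.817*I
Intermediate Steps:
k(P, f) = 6 + 2*f (k(P, f) = (6 + f) + f = 6 + 2*f)
b = 5
v(B, F) = -5 (v(B, F) = -3 - 2 = -5)
√(153 + (v(6, b)*(7 + r))*k(-2, 0)) = √(153 + (-5*(7 + 2))*(6 + 2*0)) = √(153 + (-5*9)*(6 + 0)) = √(153 - 45*6) = √(153 - 270) = √(-117) = 3*I*√13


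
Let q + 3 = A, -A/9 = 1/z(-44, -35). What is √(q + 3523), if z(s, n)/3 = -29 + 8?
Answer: √172487/7 ≈ 59.331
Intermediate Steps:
z(s, n) = -63 (z(s, n) = 3*(-29 + 8) = 3*(-21) = -63)
A = ⅐ (A = -9/(-63) = -9*(-1/63) = ⅐ ≈ 0.14286)
q = -20/7 (q = -3 + ⅐ = -20/7 ≈ -2.8571)
√(q + 3523) = √(-20/7 + 3523) = √(24641/7) = √172487/7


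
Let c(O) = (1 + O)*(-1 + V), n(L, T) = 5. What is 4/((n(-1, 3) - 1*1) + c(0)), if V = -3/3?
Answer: 2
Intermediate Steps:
V = -1 (V = -3*⅓ = -1)
c(O) = -2 - 2*O (c(O) = (1 + O)*(-1 - 1) = (1 + O)*(-2) = -2 - 2*O)
4/((n(-1, 3) - 1*1) + c(0)) = 4/((5 - 1*1) + (-2 - 2*0)) = 4/((5 - 1) + (-2 + 0)) = 4/(4 - 2) = 4/2 = (½)*4 = 2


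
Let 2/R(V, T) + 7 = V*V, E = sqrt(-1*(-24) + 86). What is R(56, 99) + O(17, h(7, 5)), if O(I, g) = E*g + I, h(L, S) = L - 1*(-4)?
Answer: 53195/3129 + 11*sqrt(110) ≈ 132.37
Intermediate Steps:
h(L, S) = 4 + L (h(L, S) = L + 4 = 4 + L)
E = sqrt(110) (E = sqrt(24 + 86) = sqrt(110) ≈ 10.488)
O(I, g) = I + g*sqrt(110) (O(I, g) = sqrt(110)*g + I = g*sqrt(110) + I = I + g*sqrt(110))
R(V, T) = 2/(-7 + V**2) (R(V, T) = 2/(-7 + V*V) = 2/(-7 + V**2))
R(56, 99) + O(17, h(7, 5)) = 2/(-7 + 56**2) + (17 + (4 + 7)*sqrt(110)) = 2/(-7 + 3136) + (17 + 11*sqrt(110)) = 2/3129 + (17 + 11*sqrt(110)) = 53195/3129 + 11*sqrt(110)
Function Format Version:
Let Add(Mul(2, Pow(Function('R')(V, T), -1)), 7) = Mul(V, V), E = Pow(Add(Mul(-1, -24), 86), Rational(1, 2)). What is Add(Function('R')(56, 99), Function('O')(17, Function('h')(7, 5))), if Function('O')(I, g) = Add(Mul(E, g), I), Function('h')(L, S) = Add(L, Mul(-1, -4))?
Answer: Add(Rational(53195, 3129), Mul(11, Pow(110, Rational(1, 2)))) ≈ 132.37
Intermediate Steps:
Function('h')(L, S) = Add(4, L) (Function('h')(L, S) = Add(L, 4) = Add(4, L))
E = Pow(110, Rational(1, 2)) (E = Pow(Add(24, 86), Rational(1, 2)) = Pow(110, Rational(1, 2)) ≈ 10.488)
Function('O')(I, g) = Add(I, Mul(g, Pow(110, Rational(1, 2)))) (Function('O')(I, g) = Add(Mul(Pow(110, Rational(1, 2)), g), I) = Add(Mul(g, Pow(110, Rational(1, 2))), I) = Add(I, Mul(g, Pow(110, Rational(1, 2)))))
Function('R')(V, T) = Mul(2, Pow(Add(-7, Pow(V, 2)), -1)) (Function('R')(V, T) = Mul(2, Pow(Add(-7, Mul(V, V)), -1)) = Mul(2, Pow(Add(-7, Pow(V, 2)), -1)))
Add(Function('R')(56, 99), Function('O')(17, Function('h')(7, 5))) = Add(Mul(2, Pow(Add(-7, Pow(56, 2)), -1)), Add(17, Mul(Add(4, 7), Pow(110, Rational(1, 2))))) = Add(Mul(2, Pow(Add(-7, 3136), -1)), Add(17, Mul(11, Pow(110, Rational(1, 2))))) = Add(Mul(2, Pow(3129, -1)), Add(17, Mul(11, Pow(110, Rational(1, 2))))) = Add(Mul(2, Rational(1, 3129)), Add(17, Mul(11, Pow(110, Rational(1, 2))))) = Add(Rational(2, 3129), Add(17, Mul(11, Pow(110, Rational(1, 2))))) = Add(Rational(53195, 3129), Mul(11, Pow(110, Rational(1, 2))))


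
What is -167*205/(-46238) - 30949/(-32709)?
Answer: 2550812477/1512398742 ≈ 1.6866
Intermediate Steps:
-167*205/(-46238) - 30949/(-32709) = -34235*(-1/46238) - 30949*(-1/32709) = 34235/46238 + 30949/32709 = 2550812477/1512398742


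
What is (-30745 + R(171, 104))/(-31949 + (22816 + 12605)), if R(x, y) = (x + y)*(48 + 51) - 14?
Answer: -57/56 ≈ -1.0179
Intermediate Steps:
R(x, y) = -14 + 99*x + 99*y (R(x, y) = (x + y)*99 - 14 = (99*x + 99*y) - 14 = -14 + 99*x + 99*y)
(-30745 + R(171, 104))/(-31949 + (22816 + 12605)) = (-30745 + (-14 + 99*171 + 99*104))/(-31949 + (22816 + 12605)) = (-30745 + (-14 + 16929 + 10296))/(-31949 + 35421) = (-30745 + 27211)/3472 = -3534*1/3472 = -57/56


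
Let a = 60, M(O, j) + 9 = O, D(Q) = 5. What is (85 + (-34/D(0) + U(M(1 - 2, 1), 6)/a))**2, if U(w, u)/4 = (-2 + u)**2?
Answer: 1413721/225 ≈ 6283.2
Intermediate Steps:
M(O, j) = -9 + O
U(w, u) = 4*(-2 + u)**2
(85 + (-34/D(0) + U(M(1 - 2, 1), 6)/a))**2 = (85 + (-34/5 + (4*(-2 + 6)**2)/60))**2 = (85 + (-34*1/5 + (4*4**2)*(1/60)))**2 = (85 + (-34/5 + (4*16)*(1/60)))**2 = (85 + (-34/5 + 64*(1/60)))**2 = (85 + (-34/5 + 16/15))**2 = (85 - 86/15)**2 = (1189/15)**2 = 1413721/225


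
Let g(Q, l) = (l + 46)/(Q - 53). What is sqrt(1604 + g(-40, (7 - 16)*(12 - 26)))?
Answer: 10*sqrt(138570)/93 ≈ 40.027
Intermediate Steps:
g(Q, l) = (46 + l)/(-53 + Q)
sqrt(1604 + g(-40, (7 - 16)*(12 - 26))) = sqrt(1604 + (46 + (7 - 16)*(12 - 26))/(-53 - 40)) = sqrt(1604 + (46 - 9*(-14))/(-93)) = sqrt(1604 - (46 + 126)/93) = sqrt(1604 - 1/93*172) = sqrt(1604 - 172/93) = sqrt(149000/93) = 10*sqrt(138570)/93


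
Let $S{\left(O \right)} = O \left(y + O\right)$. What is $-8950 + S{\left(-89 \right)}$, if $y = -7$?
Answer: $-406$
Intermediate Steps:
$S{\left(O \right)} = O \left(-7 + O\right)$
$-8950 + S{\left(-89 \right)} = -8950 - 89 \left(-7 - 89\right) = -8950 - -8544 = -8950 + 8544 = -406$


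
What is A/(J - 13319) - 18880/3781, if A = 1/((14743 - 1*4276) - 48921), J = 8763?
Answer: -3307708481339/662417679144 ≈ -4.9934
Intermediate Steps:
A = -1/38454 (A = 1/((14743 - 4276) - 48921) = 1/(10467 - 48921) = 1/(-38454) = -1/38454 ≈ -2.6005e-5)
A/(J - 13319) - 18880/3781 = -1/(38454*(8763 - 13319)) - 18880/3781 = -1/38454/(-4556) - 18880*1/3781 = -1/38454*(-1/4556) - 18880/3781 = 1/175196424 - 18880/3781 = -3307708481339/662417679144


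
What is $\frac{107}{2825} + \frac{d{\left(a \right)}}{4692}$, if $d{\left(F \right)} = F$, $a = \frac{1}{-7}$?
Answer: $\frac{3511483}{92784300} \approx 0.037846$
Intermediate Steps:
$a = - \frac{1}{7} \approx -0.14286$
$\frac{107}{2825} + \frac{d{\left(a \right)}}{4692} = \frac{107}{2825} - \frac{1}{7 \cdot 4692} = 107 \cdot \frac{1}{2825} - \frac{1}{32844} = \frac{107}{2825} - \frac{1}{32844} = \frac{3511483}{92784300}$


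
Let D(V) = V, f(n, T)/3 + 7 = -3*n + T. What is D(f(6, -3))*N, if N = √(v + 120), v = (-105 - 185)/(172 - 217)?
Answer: -28*√1138 ≈ -944.56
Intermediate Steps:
f(n, T) = -21 - 9*n + 3*T (f(n, T) = -21 + 3*(-3*n + T) = -21 + 3*(T - 3*n) = -21 + (-9*n + 3*T) = -21 - 9*n + 3*T)
v = 58/9 (v = -290/(-45) = -290*(-1/45) = 58/9 ≈ 6.4444)
N = √1138/3 (N = √(58/9 + 120) = √(1138/9) = √1138/3 ≈ 11.245)
D(f(6, -3))*N = (-21 - 9*6 + 3*(-3))*(√1138/3) = (-21 - 54 - 9)*(√1138/3) = -28*√1138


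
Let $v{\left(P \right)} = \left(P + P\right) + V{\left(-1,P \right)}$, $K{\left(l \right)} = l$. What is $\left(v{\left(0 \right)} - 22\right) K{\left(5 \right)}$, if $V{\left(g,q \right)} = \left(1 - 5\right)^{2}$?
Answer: $-30$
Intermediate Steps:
$V{\left(g,q \right)} = 16$ ($V{\left(g,q \right)} = \left(-4\right)^{2} = 16$)
$v{\left(P \right)} = 16 + 2 P$ ($v{\left(P \right)} = \left(P + P\right) + 16 = 2 P + 16 = 16 + 2 P$)
$\left(v{\left(0 \right)} - 22\right) K{\left(5 \right)} = \left(\left(16 + 2 \cdot 0\right) - 22\right) 5 = \left(\left(16 + 0\right) - 22\right) 5 = \left(16 - 22\right) 5 = \left(-6\right) 5 = -30$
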